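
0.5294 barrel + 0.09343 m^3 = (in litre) 177.6. Check: 1 barrel = 0.15898729 m^3, so 0.5294 barrel = 0.5294 * 0.15898729 = 0.084167874 m^3. 0.09343 m^3 is already in m^3. Sum: 0.084167874 + 0.09343 = 0.17759787 m^3. 1 litre = 0.001 m^3, so 0.17759787 m^3 = 0.17759787 / 0.001 = 177.59787 litre ≈ 177.6 litre (4 s.f.).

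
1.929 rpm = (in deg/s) 1 rpm = 0.10471976 rad/s, so 1.929 rpm = 1.929 * 0.10471976 = 0.20200441 rad/s. 1 deg/s = 0.017453293 rad/s, so 0.20200441 rad/s = 0.20200441 / 0.017453293 = 11.574 deg/s ≈ 11.57 deg/s (4 s.f.). Final answer: 11.57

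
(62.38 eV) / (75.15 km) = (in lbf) 2.99e-23. Check: 1 eV = 1.6021766e-19 J, so 62.38 eV = 62.38 * 1.6021766e-19 = 9.9943778e-18 J. 1 km = 1000 m, so 75.15 km = 75.15 * 1000 = 75150 m. Combine: 9.9943778e-18 J / 75150 m = 1.3299239e-22 N. 1 lbf = 4.4482216 N, so 1.3299239e-22 N = 1.3299239e-22 / 4.4482216 = 2.9897878e-23 lbf ≈ 2.99e-23 lbf (4 s.f.).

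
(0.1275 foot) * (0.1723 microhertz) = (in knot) 1 foot = 0.3048 m, so 0.1275 foot = 0.1275 * 0.3048 = 0.038862 m. 1 microhertz = 1e-06 Hz, so 0.1723 microhertz = 0.1723 * 1e-06 = 1.723e-07 Hz. Combine: 0.038862 m * 1.723e-07 Hz = 6.6959226e-09 m/s. 1 knot = 0.51444444 m/s, so 6.6959226e-09 m/s = 6.6959226e-09 / 0.51444444 = 1.3015832e-08 knot ≈ 1.302e-08 knot (4 s.f.). Final answer: 1.302e-08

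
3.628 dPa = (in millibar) 0.003628. Check: 1 dPa = 0.1 Pa, so 3.628 dPa = 3.628 * 0.1 = 0.3628 Pa. 1 millibar = 100 Pa, so 0.3628 Pa = 0.3628 / 100 = 0.003628 millibar.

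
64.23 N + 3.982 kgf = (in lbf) 23.22. Check: 64.23 N is already in N. 1 kgf = 9.80665 N, so 3.982 kgf = 3.982 * 9.80665 = 39.05008 N. Sum: 64.23 + 39.05008 = 103.28008 N. 1 lbf = 4.4482216 N, so 103.28008 N = 103.28008 / 4.4482216 = 23.218286 lbf ≈ 23.22 lbf (4 s.f.).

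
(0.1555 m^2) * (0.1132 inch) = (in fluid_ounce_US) 15.12. Check: 0.1555 m^2 is already in m^2. 1 inch = 0.0254 m, so 0.1132 inch = 0.1132 * 0.0254 = 0.00287528 m. Combine: 0.1555 m^2 * 0.00287528 m = 0.00044710604 m^3. 1 fluid_ounce_US = 2.957353e-05 m^3, so 0.00044710604 m^3 = 0.00044710604 / 2.957353e-05 = 15.118454 fluid_ounce_US ≈ 15.12 fluid_ounce_US (4 s.f.).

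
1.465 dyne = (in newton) 1.465e-05. Check: 1 dyne = 1e-05 N, so 1.465 dyne = 1.465 * 1e-05 = 1.465e-05 N. 1.465e-05 N = 1.465e-05 newton.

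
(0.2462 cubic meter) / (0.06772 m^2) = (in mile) 0.2462 cubic meter = 0.2462 m^3. 0.06772 m^2 is already in m^2. Combine: 0.2462 m^3 / 0.06772 m^2 = 3.6355582 m. 1 mile = 1609.344 m, so 3.6355582 m = 3.6355582 / 1609.344 = 0.0022590311 mile ≈ 0.002259 mile (4 s.f.). Final answer: 0.002259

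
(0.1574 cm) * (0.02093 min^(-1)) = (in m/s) 1 cm = 0.01 m, so 0.1574 cm = 0.1574 * 0.01 = 0.001574 m. 1 min^(-1) = 0.016666667 Hz, so 0.02093 min^(-1) = 0.02093 * 0.016666667 = 0.00034883333 Hz. Combine: 0.001574 m * 0.00034883333 Hz = 5.4906367e-07 m/s. Result: 5.4906367e-07 m/s ≈ 5.491e-07 m/s (4 s.f.). Final answer: 5.491e-07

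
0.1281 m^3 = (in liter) 128.1. Check: 1 liter = 0.001 m^3, so 0.1281 m^3 = 0.1281 / 0.001 = 128.1 liter.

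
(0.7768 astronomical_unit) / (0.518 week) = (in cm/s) 1 astronomical_unit = 1.4959787e+11 m, so 0.7768 astronomical_unit = 0.7768 * 1.4959787e+11 = 1.1620763e+11 m. 1 week = 604800 s, so 0.518 week = 0.518 * 604800 = 313286.4 s. Combine: 1.1620763e+11 m / 313286.4 s = 370930.96 m/s. 1 cm/s = 0.01 m/s, so 370930.96 m/s = 370930.96 / 0.01 = 37093096 cm/s ≈ 3.709e+07 cm/s (4 s.f.). Final answer: 3.709e+07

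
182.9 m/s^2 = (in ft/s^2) 600.1. Check: 1 ft/s^2 = 0.3048 m/s^2, so 182.9 m/s^2 = 182.9 / 0.3048 = 600.06562 ft/s^2 ≈ 600.1 ft/s^2 (4 s.f.).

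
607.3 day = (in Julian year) 1 day = 86400 s, so 607.3 day = 607.3 * 86400 = 52470720 s. 1 Julian year = 31557600 s, so 52470720 s = 52470720 / 31557600 = 1.6626968 Julian year ≈ 1.663 Julian year (4 s.f.). Final answer: 1.663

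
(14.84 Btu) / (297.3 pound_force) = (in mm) 1.184e+04. Check: 1 Btu = 1055.0559 J, so 14.84 Btu = 14.84 * 1055.0559 = 15657.029 J. 1 pound_force = 4.4482216 N, so 297.3 pound_force = 297.3 * 4.4482216 = 1322.4563 N. Combine: 15657.029 J / 1322.4563 N = 11.839355 m. 1 mm = 0.001 m, so 11.839355 m = 11.839355 / 0.001 = 11839.355 mm ≈ 1.184e+04 mm (4 s.f.).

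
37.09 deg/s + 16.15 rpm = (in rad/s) 1 deg/s = 0.017453293 rad/s, so 37.09 deg/s = 37.09 * 0.017453293 = 0.64734262 rad/s. 1 rpm = 0.10471976 rad/s, so 16.15 rpm = 16.15 * 0.10471976 = 1.691224 rad/s. Sum: 0.64734262 + 1.691224 = 2.3385667 rad/s. Result: 2.3385667 rad/s ≈ 2.339 rad/s (4 s.f.). Final answer: 2.339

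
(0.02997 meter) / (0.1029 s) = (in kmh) 0.02997 meter = 0.02997 m. 0.1029 s is already in s. Combine: 0.02997 m / 0.1029 s = 0.29125364 m/s. 1 kmh = 0.27777778 m/s, so 0.29125364 m/s = 0.29125364 / 0.27777778 = 1.0485131 kmh ≈ 1.049 kmh (4 s.f.). Final answer: 1.049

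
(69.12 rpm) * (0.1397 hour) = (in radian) 1 rpm = 0.10471976 rad/s, so 69.12 rpm = 69.12 * 0.10471976 = 7.2382295 rad/s. 1 hour = 3600 s, so 0.1397 hour = 0.1397 * 3600 = 502.92 s. Combine: 7.2382295 rad/s * 502.92 s = 3640.2504 rad. 3640.2504 rad = 3640.2504 radian ≈ 3640 radian (4 s.f.). Final answer: 3640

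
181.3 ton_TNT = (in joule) 1 ton_TNT = 4.184e+09 J, so 181.3 ton_TNT = 181.3 * 4.184e+09 = 7.585592e+11 J. 7.585592e+11 J = 7.585592e+11 joule ≈ 7.586e+11 joule (4 s.f.). Final answer: 7.586e+11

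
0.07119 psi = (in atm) 1 psi = 6894.7573 Pa, so 0.07119 psi = 0.07119 * 6894.7573 = 490.83777 Pa. 1 atm = 101325 Pa, so 490.83777 Pa = 490.83777 / 101325 = 0.0048441922 atm ≈ 0.004844 atm (4 s.f.). Final answer: 0.004844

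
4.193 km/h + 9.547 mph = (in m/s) 1 km/h = 0.27777778 m/s, so 4.193 km/h = 4.193 * 0.27777778 = 1.1647222 m/s. 1 mph = 0.44704 m/s, so 9.547 mph = 9.547 * 0.44704 = 4.2678909 m/s. Sum: 1.1647222 + 4.2678909 = 5.4326131 m/s. Result: 5.4326131 m/s ≈ 5.433 m/s (4 s.f.). Final answer: 5.433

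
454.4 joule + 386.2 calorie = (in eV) 1.292e+22. Check: 454.4 joule = 454.4 J. 1 calorie = 4.184 J, so 386.2 calorie = 386.2 * 4.184 = 1615.8608 J. Sum: 454.4 + 1615.8608 = 2070.2608 J. 1 eV = 1.6021766e-19 J, so 2070.2608 J = 2070.2608 / 1.6021766e-19 = 1.2921552e+22 eV ≈ 1.292e+22 eV (4 s.f.).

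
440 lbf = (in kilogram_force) 199.6. Check: 1 lbf = 4.4482216 N, so 440 lbf = 440 * 4.4482216 = 1957.2175 N. 1 kilogram_force = 9.80665 N, so 1957.2175 N = 1957.2175 / 9.80665 = 199.58064 kilogram_force ≈ 199.6 kilogram_force (4 s.f.).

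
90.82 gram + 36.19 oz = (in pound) 2.462. Check: 1 gram = 0.001 kg, so 90.82 gram = 90.82 * 0.001 = 0.09082 kg. 1 oz = 0.028349523 kg, so 36.19 oz = 36.19 * 0.028349523 = 1.0259692 kg. Sum: 0.09082 + 1.0259692 = 1.1167892 kg. 1 pound = 0.45359237 kg, so 1.1167892 kg = 1.1167892 / 0.45359237 = 2.4620988 pound ≈ 2.462 pound (4 s.f.).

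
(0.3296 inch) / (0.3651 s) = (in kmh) 0.08255. Check: 1 inch = 0.0254 m, so 0.3296 inch = 0.3296 * 0.0254 = 0.00837184 m. 0.3651 s is already in s. Combine: 0.00837184 m / 0.3651 s = 0.022930266 m/s. 1 kmh = 0.27777778 m/s, so 0.022930266 m/s = 0.022930266 / 0.27777778 = 0.082548956 kmh ≈ 0.08255 kmh (4 s.f.).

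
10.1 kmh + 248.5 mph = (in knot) 221.4. Check: 1 kmh = 0.27777778 m/s, so 10.1 kmh = 10.1 * 0.27777778 = 2.8055556 m/s. 1 mph = 0.44704 m/s, so 248.5 mph = 248.5 * 0.44704 = 111.08944 m/s. Sum: 2.8055556 + 111.08944 = 113.895 m/s. 1 knot = 0.51444444 m/s, so 113.895 m/s = 113.895 / 0.51444444 = 221.39416 knot ≈ 221.4 knot (4 s.f.).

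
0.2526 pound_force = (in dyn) 1 pound_force = 4.4482216 N, so 0.2526 pound_force = 0.2526 * 4.4482216 = 1.1236208 N. 1 dyn = 1e-05 N, so 1.1236208 N = 1.1236208 / 1e-05 = 112362.08 dyn ≈ 1.124e+05 dyn (4 s.f.). Final answer: 1.124e+05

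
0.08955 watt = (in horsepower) 0.0001201. Check: 0.08955 watt = 0.08955 W. 1 horsepower = 745.69987 W, so 0.08955 W = 0.08955 / 745.69987 = 0.00012008853 horsepower ≈ 0.0001201 horsepower (4 s.f.).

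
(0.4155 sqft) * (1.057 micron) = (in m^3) 1 sqft = 0.09290304 m^2, so 0.4155 sqft = 0.4155 * 0.09290304 = 0.038601213 m^2. 1 micron = 1e-06 m, so 1.057 micron = 1.057 * 1e-06 = 1.057e-06 m. Combine: 0.038601213 m^2 * 1.057e-06 m = 4.0801482e-08 m^3. Result: 4.0801482e-08 m^3 ≈ 4.08e-08 m^3 (4 s.f.). Final answer: 4.08e-08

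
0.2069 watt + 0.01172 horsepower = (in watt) 8.947. Check: 0.2069 watt = 0.2069 W. 1 horsepower = 745.69987 W, so 0.01172 horsepower = 0.01172 * 745.69987 = 8.7396025 W. Sum: 0.2069 + 8.7396025 = 8.9465025 W. 8.9465025 W = 8.9465025 watt ≈ 8.947 watt (4 s.f.).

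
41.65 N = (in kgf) 4.247. Check: 1 kgf = 9.80665 N, so 41.65 N = 41.65 / 9.80665 = 4.247118 kgf ≈ 4.247 kgf (4 s.f.).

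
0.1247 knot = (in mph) 1 knot = 0.51444444 m/s, so 0.1247 knot = 0.1247 * 0.51444444 = 0.064151222 m/s. 1 mph = 0.44704 m/s, so 0.064151222 m/s = 0.064151222 / 0.44704 = 0.1435022 mph ≈ 0.1435 mph (4 s.f.). Final answer: 0.1435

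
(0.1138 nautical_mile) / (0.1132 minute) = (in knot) 1 nautical_mile = 1852 m, so 0.1138 nautical_mile = 0.1138 * 1852 = 210.7576 m. 1 minute = 60 s, so 0.1132 minute = 0.1132 * 60 = 6.792 s. Combine: 210.7576 m / 6.792 s = 31.030271 m/s. 1 knot = 0.51444444 m/s, so 31.030271 m/s = 31.030271 / 0.51444444 = 60.318021 knot ≈ 60.32 knot (4 s.f.). Final answer: 60.32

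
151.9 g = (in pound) 1 g = 0.001 kg, so 151.9 g = 151.9 * 0.001 = 0.1519 kg. 1 pound = 0.45359237 kg, so 0.1519 kg = 0.1519 / 0.45359237 = 0.33488218 pound ≈ 0.3349 pound (4 s.f.). Final answer: 0.3349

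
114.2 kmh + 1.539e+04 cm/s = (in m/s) 1 kmh = 0.27777778 m/s, so 114.2 kmh = 114.2 * 0.27777778 = 31.722222 m/s. 1 cm/s = 0.01 m/s, so 1.539e+04 cm/s = 1.539e+04 * 0.01 = 153.9 m/s. Sum: 31.722222 + 153.9 = 185.62222 m/s. Result: 185.62222 m/s ≈ 185.6 m/s (4 s.f.). Final answer: 185.6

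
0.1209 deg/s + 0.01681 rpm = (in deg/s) 1 deg/s = 0.017453293 rad/s, so 0.1209 deg/s = 0.1209 * 0.017453293 = 0.0021101031 rad/s. 1 rpm = 0.10471976 rad/s, so 0.01681 rpm = 0.01681 * 0.10471976 = 0.0017603391 rad/s. Sum: 0.0021101031 + 0.0017603391 = 0.0038704421 rad/s. 1 deg/s = 0.017453293 rad/s, so 0.0038704421 rad/s = 0.0038704421 / 0.017453293 = 0.22176 deg/s ≈ 0.2218 deg/s (4 s.f.). Final answer: 0.2218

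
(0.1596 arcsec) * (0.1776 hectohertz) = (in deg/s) 1 arcsec = 4.8481368e-06 rad, so 0.1596 arcsec = 0.1596 * 4.8481368e-06 = 7.7376264e-07 rad. 1 hectohertz = 100 Hz, so 0.1776 hectohertz = 0.1776 * 100 = 17.76 Hz. Combine: 7.7376264e-07 rad * 17.76 Hz = 1.3742024e-05 rad/s. 1 deg/s = 0.017453293 rad/s, so 1.3742024e-05 rad/s = 1.3742024e-05 / 0.017453293 = 0.00078736 deg/s ≈ 0.0007874 deg/s (4 s.f.). Final answer: 0.0007874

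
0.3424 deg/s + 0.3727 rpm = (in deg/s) 2.579. Check: 1 deg/s = 0.017453293 rad/s, so 0.3424 deg/s = 0.3424 * 0.017453293 = 0.0059760074 rad/s. 1 rpm = 0.10471976 rad/s, so 0.3727 rpm = 0.3727 * 0.10471976 = 0.039029053 rad/s. Sum: 0.0059760074 + 0.039029053 = 0.04500506 rad/s. 1 deg/s = 0.017453293 rad/s, so 0.04500506 rad/s = 0.04500506 / 0.017453293 = 2.5786 deg/s ≈ 2.579 deg/s (4 s.f.).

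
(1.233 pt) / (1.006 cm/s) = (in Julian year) 1 pt = 0.00035277778 m, so 1.233 pt = 1.233 * 0.00035277778 = 0.000434975 m. 1 cm/s = 0.01 m/s, so 1.006 cm/s = 1.006 * 0.01 = 0.01006 m/s. Combine: 0.000434975 m / 0.01006 m/s = 0.043238072 s. 1 Julian year = 31557600 s, so 0.043238072 s = 0.043238072 / 31557600 = 1.3701318e-09 Julian year ≈ 1.37e-09 Julian year (4 s.f.). Final answer: 1.37e-09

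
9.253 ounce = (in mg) 1 ounce = 0.028349523 kg, so 9.253 ounce = 9.253 * 0.028349523 = 0.26231814 kg. 1 mg = 1e-06 kg, so 0.26231814 kg = 0.26231814 / 1e-06 = 262318.14 mg ≈ 2.623e+05 mg (4 s.f.). Final answer: 2.623e+05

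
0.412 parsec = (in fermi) 1 parsec = 3.0856776e+16 m, so 0.412 parsec = 0.412 * 3.0856776e+16 = 1.2712992e+16 m. 1 fermi = 1e-15 m, so 1.2712992e+16 m = 1.2712992e+16 / 1e-15 = 1.2712992e+31 fermi ≈ 1.271e+31 fermi (4 s.f.). Final answer: 1.271e+31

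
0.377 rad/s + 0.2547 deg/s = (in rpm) 0.377 rad/s is already in rad/s. 1 deg/s = 0.017453293 rad/s, so 0.2547 deg/s = 0.2547 * 0.017453293 = 0.0044453536 rad/s. Sum: 0.377 + 0.0044453536 = 0.38144535 rad/s. 1 rpm = 0.10471976 rad/s, so 0.38144535 rad/s = 0.38144535 / 0.10471976 = 3.6425348 rpm ≈ 3.643 rpm (4 s.f.). Final answer: 3.643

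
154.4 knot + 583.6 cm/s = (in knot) 165.7. Check: 1 knot = 0.51444444 m/s, so 154.4 knot = 154.4 * 0.51444444 = 79.430222 m/s. 1 cm/s = 0.01 m/s, so 583.6 cm/s = 583.6 * 0.01 = 5.836 m/s. Sum: 79.430222 + 5.836 = 85.266222 m/s. 1 knot = 0.51444444 m/s, so 85.266222 m/s = 85.266222 / 0.51444444 = 165.74428 knot ≈ 165.7 knot (4 s.f.).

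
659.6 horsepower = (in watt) 1 horsepower = 745.69987 W, so 659.6 horsepower = 659.6 * 745.69987 = 491863.64 W. 491863.64 W = 491863.64 watt ≈ 4.919e+05 watt (4 s.f.). Final answer: 4.919e+05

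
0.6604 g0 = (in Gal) 1 g0 = 9.80665 m/s^2, so 0.6604 g0 = 0.6604 * 9.80665 = 6.4763117 m/s^2. 1 Gal = 0.01 m/s^2, so 6.4763117 m/s^2 = 6.4763117 / 0.01 = 647.63117 Gal ≈ 647.6 Gal (4 s.f.). Final answer: 647.6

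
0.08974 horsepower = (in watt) 1 horsepower = 745.69987 W, so 0.08974 horsepower = 0.08974 * 745.69987 = 66.919106 W. 66.919106 W = 66.919106 watt ≈ 66.92 watt (4 s.f.). Final answer: 66.92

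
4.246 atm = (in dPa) 4.302e+06. Check: 1 atm = 101325 Pa, so 4.246 atm = 4.246 * 101325 = 430225.95 Pa. 1 dPa = 0.1 Pa, so 430225.95 Pa = 430225.95 / 0.1 = 4302259.5 dPa ≈ 4.302e+06 dPa (4 s.f.).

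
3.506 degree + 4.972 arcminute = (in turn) 1 degree = 0.017453293 rad, so 3.506 degree = 3.506 * 0.017453293 = 0.061191244 rad. 1 arcminute = 0.00029088821 rad, so 4.972 arcminute = 4.972 * 0.00029088821 = 0.0014462962 rad. Sum: 0.061191244 + 0.0014462962 = 0.06263754 rad. 1 turn = 6.2831853 rad, so 0.06263754 rad = 0.06263754 / 6.2831853 = 0.0099690741 turn ≈ 0.009969 turn (4 s.f.). Final answer: 0.009969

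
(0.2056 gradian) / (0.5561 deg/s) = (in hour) 1 gradian = 0.015707963 rad, so 0.2056 gradian = 0.2056 * 0.015707963 = 0.0032295572 rad. 1 deg/s = 0.017453293 rad/s, so 0.5561 deg/s = 0.5561 * 0.017453293 = 0.009705776 rad/s. Combine: 0.0032295572 rad / 0.009705776 rad/s = 0.33274591 s. 1 hour = 3600 s, so 0.33274591 s = 0.33274591 / 3600 = 9.2429419e-05 hour ≈ 9.243e-05 hour (4 s.f.). Final answer: 9.243e-05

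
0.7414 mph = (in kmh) 1 mph = 0.44704 m/s, so 0.7414 mph = 0.7414 * 0.44704 = 0.33143546 m/s. 1 kmh = 0.27777778 m/s, so 0.33143546 m/s = 0.33143546 / 0.27777778 = 1.1931676 kmh ≈ 1.193 kmh (4 s.f.). Final answer: 1.193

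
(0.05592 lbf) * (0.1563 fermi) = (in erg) 1 lbf = 4.4482216 N, so 0.05592 lbf = 0.05592 * 4.4482216 = 0.24874455 N. 1 fermi = 1e-15 m, so 0.1563 fermi = 0.1563 * 1e-15 = 1.563e-16 m. Combine: 0.24874455 N * 1.563e-16 m = 3.8878774e-17 J. 1 erg = 1e-07 J, so 3.8878774e-17 J = 3.8878774e-17 / 1e-07 = 3.8878774e-10 erg ≈ 3.888e-10 erg (4 s.f.). Final answer: 3.888e-10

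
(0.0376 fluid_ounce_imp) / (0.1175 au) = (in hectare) 6.078e-21. Check: 1 fluid_ounce_imp = 2.8413063e-05 m^3, so 0.0376 fluid_ounce_imp = 0.0376 * 2.8413063e-05 = 1.0683312e-06 m^3. 1 au = 1.4959787e+11 m, so 0.1175 au = 0.1175 * 1.4959787e+11 = 1.757775e+10 m. Combine: 1.0683312e-06 m^3 / 1.757775e+10 m = 6.0777469e-17 m^2. 1 hectare = 10000 m^2, so 6.0777469e-17 m^2 = 6.0777469e-17 / 10000 = 6.0777469e-21 hectare ≈ 6.078e-21 hectare (4 s.f.).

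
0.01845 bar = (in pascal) 1 bar = 100000 Pa, so 0.01845 bar = 0.01845 * 100000 = 1845 Pa. 1845 Pa = 1845 pascal. Final answer: 1845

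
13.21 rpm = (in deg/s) 79.26. Check: 1 rpm = 0.10471976 rad/s, so 13.21 rpm = 13.21 * 0.10471976 = 1.383348 rad/s. 1 deg/s = 0.017453293 rad/s, so 1.383348 rad/s = 1.383348 / 0.017453293 = 79.26 deg/s.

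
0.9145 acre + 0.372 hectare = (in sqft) 1 acre = 4046.8564 m^2, so 0.9145 acre = 0.9145 * 4046.8564 = 3700.8502 m^2. 1 hectare = 10000 m^2, so 0.372 hectare = 0.372 * 10000 = 3720 m^2. Sum: 3700.8502 + 3720 = 7420.8502 m^2. 1 sqft = 0.09290304 m^2, so 7420.8502 m^2 = 7420.8502 / 0.09290304 = 79877.367 sqft ≈ 7.988e+04 sqft (4 s.f.). Final answer: 7.988e+04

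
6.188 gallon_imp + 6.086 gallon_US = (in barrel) 1 gallon_imp = 0.00454609 m^3, so 6.188 gallon_imp = 6.188 * 0.00454609 = 0.028131205 m^3. 1 gallon_US = 0.0037854118 m^3, so 6.086 gallon_US = 6.086 * 0.0037854118 = 0.023038016 m^3. Sum: 0.028131205 + 0.023038016 = 0.051169221 m^3. 1 barrel = 0.15898729 m^3, so 0.051169221 m^3 = 0.051169221 / 0.15898729 = 0.32184472 barrel ≈ 0.3218 barrel (4 s.f.). Final answer: 0.3218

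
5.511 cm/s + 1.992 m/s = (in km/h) 7.37. Check: 1 cm/s = 0.01 m/s, so 5.511 cm/s = 5.511 * 0.01 = 0.05511 m/s. 1.992 m/s is already in m/s. Sum: 0.05511 + 1.992 = 2.04711 m/s. 1 km/h = 0.27777778 m/s, so 2.04711 m/s = 2.04711 / 0.27777778 = 7.369596 km/h ≈ 7.37 km/h (4 s.f.).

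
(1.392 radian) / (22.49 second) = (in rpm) 1.392 radian = 1.392 rad. 22.49 second = 22.49 s. Combine: 1.392 rad / 22.49 s = 0.061894175 rad/s. 1 rpm = 0.10471976 rad/s, so 0.061894175 rad/s = 0.061894175 / 0.10471976 = 0.59104584 rpm ≈ 0.591 rpm (4 s.f.). Final answer: 0.591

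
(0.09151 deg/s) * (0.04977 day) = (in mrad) 6868. Check: 1 deg/s = 0.017453293 rad/s, so 0.09151 deg/s = 0.09151 * 0.017453293 = 0.0015971508 rad/s. 1 day = 86400 s, so 0.04977 day = 0.04977 * 86400 = 4300.128 s. Combine: 0.0015971508 rad/s * 4300.128 s = 6.8679529 rad. 1 mrad = 0.001 rad, so 6.8679529 rad = 6.8679529 / 0.001 = 6867.9529 mrad ≈ 6868 mrad (4 s.f.).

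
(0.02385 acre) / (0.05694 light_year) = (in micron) 1 acre = 4046.8564 m^2, so 0.02385 acre = 0.02385 * 4046.8564 = 96.517526 m^2. 1 light_year = 9.4607305e+15 m, so 0.05694 light_year = 0.05694 * 9.4607305e+15 = 5.3869399e+14 m. Combine: 96.517526 m^2 / 5.3869399e+14 m = 1.7916949e-13 m. 1 micron = 1e-06 m, so 1.7916949e-13 m = 1.7916949e-13 / 1e-06 = 1.7916949e-07 micron ≈ 1.792e-07 micron (4 s.f.). Final answer: 1.792e-07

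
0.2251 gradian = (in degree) 0.2026. Check: 1 gradian = 0.015707963 rad, so 0.2251 gradian = 0.2251 * 0.015707963 = 0.0035358625 rad. 1 degree = 0.017453293 rad, so 0.0035358625 rad = 0.0035358625 / 0.017453293 = 0.20259 degree ≈ 0.2026 degree (4 s.f.).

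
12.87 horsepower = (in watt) 9597. Check: 1 horsepower = 745.69987 W, so 12.87 horsepower = 12.87 * 745.69987 = 9597.1573 W. 9597.1573 W = 9597.1573 watt ≈ 9597 watt (4 s.f.).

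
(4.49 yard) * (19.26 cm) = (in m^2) 0.7907. Check: 1 yard = 0.9144 m, so 4.49 yard = 4.49 * 0.9144 = 4.105656 m. 1 cm = 0.01 m, so 19.26 cm = 19.26 * 0.01 = 0.1926 m. Combine: 4.105656 m * 0.1926 m = 0.79074935 m^2. Result: 0.79074935 m^2 ≈ 0.7907 m^2 (4 s.f.).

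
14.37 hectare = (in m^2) 1 hectare = 10000 m^2, so 14.37 hectare = 14.37 * 10000 = 143700 m^2. Result: 143700 m^2 ≈ 1.437e+05 m^2 (4 s.f.). Final answer: 1.437e+05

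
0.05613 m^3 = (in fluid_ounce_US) 1898. Check: 1 fluid_ounce_US = 2.957353e-05 m^3, so 0.05613 m^3 = 0.05613 / 2.957353e-05 = 1897.9811 fluid_ounce_US ≈ 1898 fluid_ounce_US (4 s.f.).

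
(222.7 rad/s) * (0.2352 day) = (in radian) 4.526e+06. Check: 222.7 rad/s is already in rad/s. 1 day = 86400 s, so 0.2352 day = 0.2352 * 86400 = 20321.28 s. Combine: 222.7 rad/s * 20321.28 s = 4525549.1 rad. 4525549.1 rad = 4525549.1 radian ≈ 4.526e+06 radian (4 s.f.).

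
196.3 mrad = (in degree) 11.25. Check: 1 mrad = 0.001 rad, so 196.3 mrad = 196.3 * 0.001 = 0.1963 rad. 1 degree = 0.017453293 rad, so 0.1963 rad = 0.1963 / 0.017453293 = 11.247162 degree ≈ 11.25 degree (4 s.f.).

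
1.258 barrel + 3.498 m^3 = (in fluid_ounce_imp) 1 barrel = 0.15898729 m^3, so 1.258 barrel = 1.258 * 0.15898729 = 0.20000602 m^3. 3.498 m^3 is already in m^3. Sum: 0.20000602 + 3.498 = 3.698006 m^3. 1 fluid_ounce_imp = 2.8413063e-05 m^3, so 3.698006 m^3 = 3.698006 / 2.8413063e-05 = 130151.62 fluid_ounce_imp ≈ 1.302e+05 fluid_ounce_imp (4 s.f.). Final answer: 1.302e+05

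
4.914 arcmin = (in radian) 0.001429. Check: 1 arcmin = 0.00029088821 rad, so 4.914 arcmin = 4.914 * 0.00029088821 = 0.0014294247 rad. 0.0014294247 rad = 0.0014294247 radian ≈ 0.001429 radian (4 s.f.).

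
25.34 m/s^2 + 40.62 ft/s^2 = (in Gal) 25.34 m/s^2 is already in m/s^2. 1 ft/s^2 = 0.3048 m/s^2, so 40.62 ft/s^2 = 40.62 * 0.3048 = 12.380976 m/s^2. Sum: 25.34 + 12.380976 = 37.720976 m/s^2. 1 Gal = 0.01 m/s^2, so 37.720976 m/s^2 = 37.720976 / 0.01 = 3772.0976 Gal ≈ 3772 Gal (4 s.f.). Final answer: 3772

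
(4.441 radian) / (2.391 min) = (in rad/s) 4.441 radian = 4.441 rad. 1 min = 60 s, so 2.391 min = 2.391 * 60 = 143.46 s. Combine: 4.441 rad / 143.46 s = 0.030956364 rad/s. Result: 0.030956364 rad/s ≈ 0.03096 rad/s (4 s.f.). Final answer: 0.03096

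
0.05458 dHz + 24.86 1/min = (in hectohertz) 0.004198. Check: 1 dHz = 0.1 Hz, so 0.05458 dHz = 0.05458 * 0.1 = 0.005458 Hz. 1 1/min = 0.016666667 Hz, so 24.86 1/min = 24.86 * 0.016666667 = 0.41433333 Hz. Sum: 0.005458 + 0.41433333 = 0.41979133 Hz. 1 hectohertz = 100 Hz, so 0.41979133 Hz = 0.41979133 / 100 = 0.0041979133 hectohertz ≈ 0.004198 hectohertz (4 s.f.).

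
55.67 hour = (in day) 2.32. Check: 1 hour = 3600 s, so 55.67 hour = 55.67 * 3600 = 200412 s. 1 day = 86400 s, so 200412 s = 200412 / 86400 = 2.3195833 day ≈ 2.32 day (4 s.f.).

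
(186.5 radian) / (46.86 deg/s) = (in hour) 0.06334. Check: 186.5 radian = 186.5 rad. 1 deg/s = 0.017453293 rad/s, so 46.86 deg/s = 46.86 * 0.017453293 = 0.81786129 rad/s. Combine: 186.5 rad / 0.81786129 rad/s = 228.03378 s. 1 hour = 3600 s, so 228.03378 s = 228.03378 / 3600 = 0.063342716 hour ≈ 0.06334 hour (4 s.f.).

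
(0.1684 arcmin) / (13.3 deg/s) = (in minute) 3.517e-06. Check: 1 arcmin = 0.00029088821 rad, so 0.1684 arcmin = 0.1684 * 0.00029088821 = 4.8985574e-05 rad. 1 deg/s = 0.017453293 rad/s, so 13.3 deg/s = 13.3 * 0.017453293 = 0.23212879 rad/s. Combine: 4.8985574e-05 rad / 0.23212879 rad/s = 0.00021102757 s. 1 minute = 60 s, so 0.00021102757 s = 0.00021102757 / 60 = 3.5171261e-06 minute ≈ 3.517e-06 minute (4 s.f.).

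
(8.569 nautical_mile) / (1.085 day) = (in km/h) 0.6094. Check: 1 nautical_mile = 1852 m, so 8.569 nautical_mile = 8.569 * 1852 = 15869.788 m. 1 day = 86400 s, so 1.085 day = 1.085 * 86400 = 93744 s. Combine: 15869.788 m / 93744 s = 0.16928857 m/s. 1 km/h = 0.27777778 m/s, so 0.16928857 m/s = 0.16928857 / 0.27777778 = 0.60943886 km/h ≈ 0.6094 km/h (4 s.f.).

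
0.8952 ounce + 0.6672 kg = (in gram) 692.6. Check: 1 ounce = 0.028349523 kg, so 0.8952 ounce = 0.8952 * 0.028349523 = 0.025378493 kg. 0.6672 kg is already in kg. Sum: 0.025378493 + 0.6672 = 0.69257849 kg. 1 gram = 0.001 kg, so 0.69257849 kg = 0.69257849 / 0.001 = 692.57849 gram ≈ 692.6 gram (4 s.f.).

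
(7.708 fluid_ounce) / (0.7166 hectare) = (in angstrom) 1 fluid_ounce = 2.957353e-05 m^3, so 7.708 fluid_ounce = 7.708 * 2.957353e-05 = 0.00022795277 m^3. 1 hectare = 10000 m^2, so 0.7166 hectare = 0.7166 * 10000 = 7166 m^2. Combine: 0.00022795277 m^3 / 7166 m^2 = 3.1810322e-08 m. 1 angstrom = 1e-10 m, so 3.1810322e-08 m = 3.1810322e-08 / 1e-10 = 318.10322 angstrom ≈ 318.1 angstrom (4 s.f.). Final answer: 318.1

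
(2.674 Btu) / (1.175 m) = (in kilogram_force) 1 Btu = 1055.0559 J, so 2.674 Btu = 2.674 * 1055.0559 = 2821.2193 J. 1.175 m is already in m. Combine: 2821.2193 J / 1.175 m = 2401.0377 N. 1 kilogram_force = 9.80665 N, so 2401.0377 N = 2401.0377 / 9.80665 = 244.83771 kilogram_force ≈ 244.8 kilogram_force (4 s.f.). Final answer: 244.8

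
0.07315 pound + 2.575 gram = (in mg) 3.576e+04. Check: 1 pound = 0.45359237 kg, so 0.07315 pound = 0.07315 * 0.45359237 = 0.033180282 kg. 1 gram = 0.001 kg, so 2.575 gram = 2.575 * 0.001 = 0.002575 kg. Sum: 0.033180282 + 0.002575 = 0.035755282 kg. 1 mg = 1e-06 kg, so 0.035755282 kg = 0.035755282 / 1e-06 = 35755.282 mg ≈ 3.576e+04 mg (4 s.f.).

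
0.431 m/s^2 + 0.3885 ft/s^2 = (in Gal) 54.94. Check: 0.431 m/s^2 is already in m/s^2. 1 ft/s^2 = 0.3048 m/s^2, so 0.3885 ft/s^2 = 0.3885 * 0.3048 = 0.1184148 m/s^2. Sum: 0.431 + 0.1184148 = 0.5494148 m/s^2. 1 Gal = 0.01 m/s^2, so 0.5494148 m/s^2 = 0.5494148 / 0.01 = 54.94148 Gal ≈ 54.94 Gal (4 s.f.).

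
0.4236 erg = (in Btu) 4.015e-11. Check: 1 erg = 1e-07 J, so 0.4236 erg = 0.4236 * 1e-07 = 4.236e-08 J. 1 Btu = 1055.0559 J, so 4.236e-08 J = 4.236e-08 / 1055.0559 = 4.0149533e-11 Btu ≈ 4.015e-11 Btu (4 s.f.).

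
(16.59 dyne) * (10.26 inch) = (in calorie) 1.033e-05. Check: 1 dyne = 1e-05 N, so 16.59 dyne = 16.59 * 1e-05 = 0.0001659 N. 1 inch = 0.0254 m, so 10.26 inch = 10.26 * 0.0254 = 0.260604 m. Combine: 0.0001659 N * 0.260604 m = 4.3234204e-05 J. 1 calorie = 4.184 J, so 4.3234204e-05 J = 4.3234204e-05 / 4.184 = 1.0333223e-05 calorie ≈ 1.033e-05 calorie (4 s.f.).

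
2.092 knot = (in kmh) 1 knot = 0.51444444 m/s, so 2.092 knot = 2.092 * 0.51444444 = 1.0762178 m/s. 1 kmh = 0.27777778 m/s, so 1.0762178 m/s = 1.0762178 / 0.27777778 = 3.874384 kmh ≈ 3.874 kmh (4 s.f.). Final answer: 3.874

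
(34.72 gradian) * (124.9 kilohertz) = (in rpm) 1 gradian = 0.015707963 rad, so 34.72 gradian = 34.72 * 0.015707963 = 0.54538048 rad. 1 kilohertz = 1000 Hz, so 124.9 kilohertz = 124.9 * 1000 = 124900 Hz. Combine: 0.54538048 rad * 124900 Hz = 68118.023 rad/s. 1 rpm = 0.10471976 rad/s, so 68118.023 rad/s = 68118.023 / 0.10471976 = 650479.2 rpm ≈ 6.505e+05 rpm (4 s.f.). Final answer: 6.505e+05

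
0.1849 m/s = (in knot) 1 knot = 0.51444444 m/s, so 0.1849 m/s = 0.1849 / 0.51444444 = 0.35941685 knot ≈ 0.3594 knot (4 s.f.). Final answer: 0.3594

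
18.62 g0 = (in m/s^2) 182.6. Check: 1 g0 = 9.80665 m/s^2, so 18.62 g0 = 18.62 * 9.80665 = 182.59982 m/s^2. Result: 182.59982 m/s^2 ≈ 182.6 m/s^2 (4 s.f.).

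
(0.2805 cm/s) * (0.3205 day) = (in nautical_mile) 0.04194. Check: 1 cm/s = 0.01 m/s, so 0.2805 cm/s = 0.2805 * 0.01 = 0.002805 m/s. 1 day = 86400 s, so 0.3205 day = 0.3205 * 86400 = 27691.2 s. Combine: 0.002805 m/s * 27691.2 s = 77.673816 m. 1 nautical_mile = 1852 m, so 77.673816 m = 77.673816 / 1852 = 0.041940505 nautical_mile ≈ 0.04194 nautical_mile (4 s.f.).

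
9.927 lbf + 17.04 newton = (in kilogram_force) 6.24. Check: 1 lbf = 4.4482216 N, so 9.927 lbf = 9.927 * 4.4482216 = 44.157496 N. 17.04 newton = 17.04 N. Sum: 44.157496 + 17.04 = 61.197496 N. 1 kilogram_force = 9.80665 N, so 61.197496 N = 61.197496 / 9.80665 = 6.2404079 kilogram_force ≈ 6.24 kilogram_force (4 s.f.).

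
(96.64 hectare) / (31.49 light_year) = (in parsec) 1 hectare = 10000 m^2, so 96.64 hectare = 96.64 * 10000 = 966400 m^2. 1 light_year = 9.4607305e+15 m, so 31.49 light_year = 31.49 * 9.4607305e+15 = 2.979184e+17 m. Combine: 966400 m^2 / 2.979184e+17 m = 3.2438412e-12 m. 1 parsec = 3.0856776e+16 m, so 3.2438412e-12 m = 3.2438412e-12 / 3.0856776e+16 = 1.0512574e-28 parsec ≈ 1.051e-28 parsec (4 s.f.). Final answer: 1.051e-28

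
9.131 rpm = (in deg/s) 54.79. Check: 1 rpm = 0.10471976 rad/s, so 9.131 rpm = 9.131 * 0.10471976 = 0.95619608 rad/s. 1 deg/s = 0.017453293 rad/s, so 0.95619608 rad/s = 0.95619608 / 0.017453293 = 54.786 deg/s ≈ 54.79 deg/s (4 s.f.).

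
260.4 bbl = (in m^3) 1 bbl = 0.15898729 m^3, so 260.4 bbl = 260.4 * 0.15898729 = 41.400292 m^3. Result: 41.400292 m^3 ≈ 41.4 m^3 (4 s.f.). Final answer: 41.4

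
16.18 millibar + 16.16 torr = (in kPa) 1 millibar = 100 Pa, so 16.18 millibar = 16.18 * 100 = 1618 Pa. 1 torr = 133.32237 Pa, so 16.16 torr = 16.16 * 133.32237 = 2154.4895 Pa. Sum: 1618 + 2154.4895 = 3772.4895 Pa. 1 kPa = 1000 Pa, so 3772.4895 Pa = 3772.4895 / 1000 = 3.7724895 kPa ≈ 3.772 kPa (4 s.f.). Final answer: 3.772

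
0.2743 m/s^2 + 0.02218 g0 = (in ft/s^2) 0.2743 m/s^2 is already in m/s^2. 1 g0 = 9.80665 m/s^2, so 0.02218 g0 = 0.02218 * 9.80665 = 0.2175115 m/s^2. Sum: 0.2743 + 0.2175115 = 0.4918115 m/s^2. 1 ft/s^2 = 0.3048 m/s^2, so 0.4918115 m/s^2 = 0.4918115 / 0.3048 = 1.6135548 ft/s^2 ≈ 1.614 ft/s^2 (4 s.f.). Final answer: 1.614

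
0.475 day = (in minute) 684. Check: 1 day = 86400 s, so 0.475 day = 0.475 * 86400 = 41040 s. 1 minute = 60 s, so 41040 s = 41040 / 60 = 684 minute.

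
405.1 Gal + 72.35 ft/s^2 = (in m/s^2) 1 Gal = 0.01 m/s^2, so 405.1 Gal = 405.1 * 0.01 = 4.051 m/s^2. 1 ft/s^2 = 0.3048 m/s^2, so 72.35 ft/s^2 = 72.35 * 0.3048 = 22.05228 m/s^2. Sum: 4.051 + 22.05228 = 26.10328 m/s^2. Result: 26.10328 m/s^2 ≈ 26.1 m/s^2 (4 s.f.). Final answer: 26.1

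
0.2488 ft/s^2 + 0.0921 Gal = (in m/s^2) 1 ft/s^2 = 0.3048 m/s^2, so 0.2488 ft/s^2 = 0.2488 * 0.3048 = 0.07583424 m/s^2. 1 Gal = 0.01 m/s^2, so 0.0921 Gal = 0.0921 * 0.01 = 0.000921 m/s^2. Sum: 0.07583424 + 0.000921 = 0.07675524 m/s^2. Result: 0.07675524 m/s^2 ≈ 0.07676 m/s^2 (4 s.f.). Final answer: 0.07676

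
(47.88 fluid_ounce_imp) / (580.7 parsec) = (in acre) 1.876e-26. Check: 1 fluid_ounce_imp = 2.8413063e-05 m^3, so 47.88 fluid_ounce_imp = 47.88 * 2.8413063e-05 = 0.0013604174 m^3. 1 parsec = 3.0856776e+16 m, so 580.7 parsec = 580.7 * 3.0856776e+16 = 1.791853e+19 m. Combine: 0.0013604174 m^3 / 1.791853e+19 m = 7.5922381e-23 m^2. 1 acre = 4046.8564 m^2, so 7.5922381e-23 m^2 = 7.5922381e-23 / 4046.8564 = 1.8760829e-26 acre ≈ 1.876e-26 acre (4 s.f.).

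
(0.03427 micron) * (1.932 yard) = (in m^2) 1 micron = 1e-06 m, so 0.03427 micron = 0.03427 * 1e-06 = 3.427e-08 m. 1 yard = 0.9144 m, so 1.932 yard = 1.932 * 0.9144 = 1.7666208 m. Combine: 3.427e-08 m * 1.7666208 m = 6.0542095e-08 m^2. Result: 6.0542095e-08 m^2 ≈ 6.054e-08 m^2 (4 s.f.). Final answer: 6.054e-08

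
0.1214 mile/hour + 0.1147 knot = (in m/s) 0.1133. Check: 1 mile/hour = 0.44704 m/s, so 0.1214 mile/hour = 0.1214 * 0.44704 = 0.054270656 m/s. 1 knot = 0.51444444 m/s, so 0.1147 knot = 0.1147 * 0.51444444 = 0.059006778 m/s. Sum: 0.054270656 + 0.059006778 = 0.11327743 m/s. Result: 0.11327743 m/s ≈ 0.1133 m/s (4 s.f.).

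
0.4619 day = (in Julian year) 0.001265. Check: 1 day = 86400 s, so 0.4619 day = 0.4619 * 86400 = 39908.16 s. 1 Julian year = 31557600 s, so 39908.16 s = 39908.16 / 31557600 = 0.0012646133 Julian year ≈ 0.001265 Julian year (4 s.f.).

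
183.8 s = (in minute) 3.063. Check: 1 minute = 60 s, so 183.8 s = 183.8 / 60 = 3.0633333 minute ≈ 3.063 minute (4 s.f.).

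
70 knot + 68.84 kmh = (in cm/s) 5513. Check: 1 knot = 0.51444444 m/s, so 70 knot = 70 * 0.51444444 = 36.011111 m/s. 1 kmh = 0.27777778 m/s, so 68.84 kmh = 68.84 * 0.27777778 = 19.122222 m/s. Sum: 36.011111 + 19.122222 = 55.133333 m/s. 1 cm/s = 0.01 m/s, so 55.133333 m/s = 55.133333 / 0.01 = 5513.3333 cm/s ≈ 5513 cm/s (4 s.f.).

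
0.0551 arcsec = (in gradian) 1 arcsec = 4.8481368e-06 rad, so 0.0551 arcsec = 0.0551 * 4.8481368e-06 = 2.6713234e-07 rad. 1 gradian = 0.015707963 rad, so 2.6713234e-07 rad = 2.6713234e-07 / 0.015707963 = 1.7006173e-05 gradian ≈ 1.701e-05 gradian (4 s.f.). Final answer: 1.701e-05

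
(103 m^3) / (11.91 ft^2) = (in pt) 103 m^3 is already in m^3. 1 ft^2 = 0.09290304 m^2, so 11.91 ft^2 = 11.91 * 0.09290304 = 1.1064752 m^2. Combine: 103 m^3 / 1.1064752 m^2 = 93.088394 m. 1 pt = 0.00035277778 m, so 93.088394 m = 93.088394 / 0.00035277778 = 263872.61 pt ≈ 2.639e+05 pt (4 s.f.). Final answer: 2.639e+05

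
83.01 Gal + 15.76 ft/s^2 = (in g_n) 0.5745. Check: 1 Gal = 0.01 m/s^2, so 83.01 Gal = 83.01 * 0.01 = 0.8301 m/s^2. 1 ft/s^2 = 0.3048 m/s^2, so 15.76 ft/s^2 = 15.76 * 0.3048 = 4.803648 m/s^2. Sum: 0.8301 + 4.803648 = 5.633748 m/s^2. 1 g_n = 9.80665 m/s^2, so 5.633748 m/s^2 = 5.633748 / 9.80665 = 0.57448242 g_n ≈ 0.5745 g_n (4 s.f.).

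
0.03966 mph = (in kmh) 0.06383. Check: 1 mph = 0.44704 m/s, so 0.03966 mph = 0.03966 * 0.44704 = 0.017729606 m/s. 1 kmh = 0.27777778 m/s, so 0.017729606 m/s = 0.017729606 / 0.27777778 = 0.063826583 kmh ≈ 0.06383 kmh (4 s.f.).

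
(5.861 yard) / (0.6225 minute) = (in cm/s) 1 yard = 0.9144 m, so 5.861 yard = 5.861 * 0.9144 = 5.3592984 m. 1 minute = 60 s, so 0.6225 minute = 0.6225 * 60 = 37.35 s. Combine: 5.3592984 m / 37.35 s = 0.14348858 m/s. 1 cm/s = 0.01 m/s, so 0.14348858 m/s = 0.14348858 / 0.01 = 14.348858 cm/s ≈ 14.35 cm/s (4 s.f.). Final answer: 14.35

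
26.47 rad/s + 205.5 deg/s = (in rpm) 287. Check: 26.47 rad/s is already in rad/s. 1 deg/s = 0.017453293 rad/s, so 205.5 deg/s = 205.5 * 0.017453293 = 3.5866516 rad/s. Sum: 26.47 + 3.5866516 = 30.056652 rad/s. 1 rpm = 0.10471976 rad/s, so 30.056652 rad/s = 30.056652 / 0.10471976 = 287.01988 rpm ≈ 287 rpm (4 s.f.).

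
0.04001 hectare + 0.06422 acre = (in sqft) 1 hectare = 10000 m^2, so 0.04001 hectare = 0.04001 * 10000 = 400.1 m^2. 1 acre = 4046.8564 m^2, so 0.06422 acre = 0.06422 * 4046.8564 = 259.88912 m^2. Sum: 400.1 + 259.88912 = 659.98912 m^2. 1 sqft = 0.09290304 m^2, so 659.98912 m^2 = 659.98912 / 0.09290304 = 7104.0638 sqft ≈ 7104 sqft (4 s.f.). Final answer: 7104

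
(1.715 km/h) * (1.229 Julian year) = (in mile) 1 km/h = 0.27777778 m/s, so 1.715 km/h = 1.715 * 0.27777778 = 0.47638889 m/s. 1 Julian year = 31557600 s, so 1.229 Julian year = 1.229 * 31557600 = 38784290 s. Combine: 0.47638889 m/s * 38784290 s = 18476405 m. 1 mile = 1609.344 m, so 18476405 m = 18476405 / 1609.344 = 11480.706 mile ≈ 1.148e+04 mile (4 s.f.). Final answer: 1.148e+04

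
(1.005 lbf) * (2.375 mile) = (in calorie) 4084. Check: 1 lbf = 4.4482216 N, so 1.005 lbf = 1.005 * 4.4482216 = 4.4704627 N. 1 mile = 1609.344 m, so 2.375 mile = 2.375 * 1609.344 = 3822.192 m. Combine: 4.4704627 N * 3822.192 m = 17086.967 J. 1 calorie = 4.184 J, so 17086.967 J = 17086.967 / 4.184 = 4083.8831 calorie ≈ 4084 calorie (4 s.f.).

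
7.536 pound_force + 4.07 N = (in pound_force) 1 pound_force = 4.4482216 N, so 7.536 pound_force = 7.536 * 4.4482216 = 33.521798 N. 4.07 N is already in N. Sum: 33.521798 + 4.07 = 37.591798 N. 1 pound_force = 4.4482216 N, so 37.591798 N = 37.591798 / 4.4482216 = 8.4509724 pound_force ≈ 8.451 pound_force (4 s.f.). Final answer: 8.451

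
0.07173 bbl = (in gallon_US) 3.013. Check: 1 bbl = 0.15898729 m^3, so 0.07173 bbl = 0.07173 * 0.15898729 = 0.011404159 m^3. 1 gallon_US = 0.0037854118 m^3, so 0.011404159 m^3 = 0.011404159 / 0.0037854118 = 3.01266 gallon_US ≈ 3.013 gallon_US (4 s.f.).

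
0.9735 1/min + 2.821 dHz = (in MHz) 2.983e-07. Check: 1 1/min = 0.016666667 Hz, so 0.9735 1/min = 0.9735 * 0.016666667 = 0.016225 Hz. 1 dHz = 0.1 Hz, so 2.821 dHz = 2.821 * 0.1 = 0.2821 Hz. Sum: 0.016225 + 0.2821 = 0.298325 Hz. 1 MHz = 1000000 Hz, so 0.298325 Hz = 0.298325 / 1000000 = 2.98325e-07 MHz ≈ 2.983e-07 MHz (4 s.f.).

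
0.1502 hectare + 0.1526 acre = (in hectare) 0.212. Check: 1 hectare = 10000 m^2, so 0.1502 hectare = 0.1502 * 10000 = 1502 m^2. 1 acre = 4046.8564 m^2, so 0.1526 acre = 0.1526 * 4046.8564 = 617.55029 m^2. Sum: 1502 + 617.55029 = 2119.5503 m^2. 1 hectare = 10000 m^2, so 2119.5503 m^2 = 2119.5503 / 10000 = 0.21195503 hectare ≈ 0.212 hectare (4 s.f.).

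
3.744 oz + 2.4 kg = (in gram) 2506. Check: 1 oz = 0.028349523 kg, so 3.744 oz = 3.744 * 0.028349523 = 0.10614061 kg. 2.4 kg is already in kg. Sum: 0.10614061 + 2.4 = 2.5061406 kg. 1 gram = 0.001 kg, so 2.5061406 kg = 2.5061406 / 0.001 = 2506.1406 gram ≈ 2506 gram (4 s.f.).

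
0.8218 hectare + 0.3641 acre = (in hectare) 1 hectare = 10000 m^2, so 0.8218 hectare = 0.8218 * 10000 = 8218 m^2. 1 acre = 4046.8564 m^2, so 0.3641 acre = 0.3641 * 4046.8564 = 1473.4604 m^2. Sum: 8218 + 1473.4604 = 9691.4604 m^2. 1 hectare = 10000 m^2, so 9691.4604 m^2 = 9691.4604 / 10000 = 0.96914604 hectare ≈ 0.9691 hectare (4 s.f.). Final answer: 0.9691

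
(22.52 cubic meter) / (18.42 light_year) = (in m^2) 1.292e-16. Check: 22.52 cubic meter = 22.52 m^3. 1 light_year = 9.4607305e+15 m, so 18.42 light_year = 18.42 * 9.4607305e+15 = 1.7426666e+17 m. Combine: 22.52 m^3 / 1.7426666e+17 m = 1.2922725e-16 m^2. Result: 1.2922725e-16 m^2 ≈ 1.292e-16 m^2 (4 s.f.).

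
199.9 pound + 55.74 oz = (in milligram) 9.225e+07. Check: 1 pound = 0.45359237 kg, so 199.9 pound = 199.9 * 0.45359237 = 90.673115 kg. 1 oz = 0.028349523 kg, so 55.74 oz = 55.74 * 0.028349523 = 1.5802024 kg. Sum: 90.673115 + 1.5802024 = 92.253317 kg. 1 milligram = 1e-06 kg, so 92.253317 kg = 92.253317 / 1e-06 = 92253317 milligram ≈ 9.225e+07 milligram (4 s.f.).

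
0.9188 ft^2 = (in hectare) 1 ft^2 = 0.09290304 m^2, so 0.9188 ft^2 = 0.9188 * 0.09290304 = 0.085359313 m^2. 1 hectare = 10000 m^2, so 0.085359313 m^2 = 0.085359313 / 10000 = 8.5359313e-06 hectare ≈ 8.536e-06 hectare (4 s.f.). Final answer: 8.536e-06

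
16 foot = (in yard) 1 foot = 0.3048 m, so 16 foot = 16 * 0.3048 = 4.8768 m. 1 yard = 0.9144 m, so 4.8768 m = 4.8768 / 0.9144 = 5.3333333 yard ≈ 5.333 yard (4 s.f.). Final answer: 5.333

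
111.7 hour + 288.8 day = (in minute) 4.226e+05. Check: 1 hour = 3600 s, so 111.7 hour = 111.7 * 3600 = 402120 s. 1 day = 86400 s, so 288.8 day = 288.8 * 86400 = 24952320 s. Sum: 402120 + 24952320 = 25354440 s. 1 minute = 60 s, so 25354440 s = 25354440 / 60 = 422574 minute ≈ 4.226e+05 minute (4 s.f.).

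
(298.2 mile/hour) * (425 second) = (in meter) 1 mile/hour = 0.44704 m/s, so 298.2 mile/hour = 298.2 * 0.44704 = 133.30733 m/s. 425 second = 425 s. Combine: 133.30733 m/s * 425 s = 56655.614 m. 56655.614 m = 56655.614 meter ≈ 5.666e+04 meter (4 s.f.). Final answer: 5.666e+04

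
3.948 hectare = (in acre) 1 hectare = 10000 m^2, so 3.948 hectare = 3.948 * 10000 = 39480 m^2. 1 acre = 4046.8564 m^2, so 39480 m^2 = 39480 / 4046.8564 = 9.7557205 acre ≈ 9.756 acre (4 s.f.). Final answer: 9.756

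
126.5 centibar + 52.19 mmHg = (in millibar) 1335. Check: 1 centibar = 1000 Pa, so 126.5 centibar = 126.5 * 1000 = 126500 Pa. 1 mmHg = 133.32237 Pa, so 52.19 mmHg = 52.19 * 133.32237 = 6958.0944 Pa. Sum: 126500 + 6958.0944 = 133458.09 Pa. 1 millibar = 100 Pa, so 133458.09 Pa = 133458.09 / 100 = 1334.5809 millibar ≈ 1335 millibar (4 s.f.).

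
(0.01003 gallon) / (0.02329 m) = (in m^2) 0.00163. Check: 1 gallon = 0.0037854118 m^3, so 0.01003 gallon = 0.01003 * 0.0037854118 = 3.796768e-05 m^3. 0.02329 m is already in m. Combine: 3.796768e-05 m^3 / 0.02329 m = 0.0016302138 m^2. Result: 0.0016302138 m^2 ≈ 0.00163 m^2 (4 s.f.).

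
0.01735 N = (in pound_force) 1 pound_force = 4.4482216 N, so 0.01735 N = 0.01735 / 4.4482216 = 0.0039004352 pound_force ≈ 0.0039 pound_force (4 s.f.). Final answer: 0.0039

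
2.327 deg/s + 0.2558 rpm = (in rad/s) 0.0674. Check: 1 deg/s = 0.017453293 rad/s, so 2.327 deg/s = 2.327 * 0.017453293 = 0.040613812 rad/s. 1 rpm = 0.10471976 rad/s, so 0.2558 rpm = 0.2558 * 0.10471976 = 0.026787313 rad/s. Sum: 0.040613812 + 0.026787313 = 0.067401125 rad/s. Result: 0.067401125 rad/s ≈ 0.0674 rad/s (4 s.f.).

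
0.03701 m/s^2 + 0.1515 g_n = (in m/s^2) 1.523. Check: 0.03701 m/s^2 is already in m/s^2. 1 g_n = 9.80665 m/s^2, so 0.1515 g_n = 0.1515 * 9.80665 = 1.4857075 m/s^2. Sum: 0.03701 + 1.4857075 = 1.5227175 m/s^2. Result: 1.5227175 m/s^2 ≈ 1.523 m/s^2 (4 s.f.).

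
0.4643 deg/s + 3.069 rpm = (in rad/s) 1 deg/s = 0.017453293 rad/s, so 0.4643 deg/s = 0.4643 * 0.017453293 = 0.0081035637 rad/s. 1 rpm = 0.10471976 rad/s, so 3.069 rpm = 3.069 * 0.10471976 = 0.32138493 rad/s. Sum: 0.0081035637 + 0.32138493 = 0.32948849 rad/s. Result: 0.32948849 rad/s ≈ 0.3295 rad/s (4 s.f.). Final answer: 0.3295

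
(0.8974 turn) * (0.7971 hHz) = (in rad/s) 449.4. Check: 1 turn = 6.2831853 rad, so 0.8974 turn = 0.8974 * 6.2831853 = 5.6385305 rad. 1 hHz = 100 Hz, so 0.7971 hHz = 0.7971 * 100 = 79.71 Hz. Combine: 5.6385305 rad * 79.71 Hz = 449.44727 rad/s. Result: 449.44727 rad/s ≈ 449.4 rad/s (4 s.f.).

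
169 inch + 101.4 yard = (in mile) 0.06028. Check: 1 inch = 0.0254 m, so 169 inch = 169 * 0.0254 = 4.2926 m. 1 yard = 0.9144 m, so 101.4 yard = 101.4 * 0.9144 = 92.72016 m. Sum: 4.2926 + 92.72016 = 97.01276 m. 1 mile = 1609.344 m, so 97.01276 m = 97.01276 / 1609.344 = 0.060280934 mile ≈ 0.06028 mile (4 s.f.).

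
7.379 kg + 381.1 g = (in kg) 7.76. Check: 7.379 kg is already in kg. 1 g = 0.001 kg, so 381.1 g = 381.1 * 0.001 = 0.3811 kg. Sum: 7.379 + 0.3811 = 7.7601 kg. Result: 7.7601 kg ≈ 7.76 kg (4 s.f.).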